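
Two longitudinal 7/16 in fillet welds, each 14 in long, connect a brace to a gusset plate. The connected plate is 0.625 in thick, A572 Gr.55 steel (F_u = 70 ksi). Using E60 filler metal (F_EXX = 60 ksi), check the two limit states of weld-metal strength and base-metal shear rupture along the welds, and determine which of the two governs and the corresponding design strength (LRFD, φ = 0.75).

t_e = 0.707 × 0.4375 = 0.3093 in; L = 28 in.
Weld metal: φR_n = 0.75 × 0.6 × 60 × 0.3093 × 28 = 233.8 kip.
Base metal (shear rupture): φR_n = 0.75 × 0.6 × 70 × 0.625 × 28 = 551.2 kip.
Governing: weld metal.

φR_n ≈ 234 kip (weld metal governs)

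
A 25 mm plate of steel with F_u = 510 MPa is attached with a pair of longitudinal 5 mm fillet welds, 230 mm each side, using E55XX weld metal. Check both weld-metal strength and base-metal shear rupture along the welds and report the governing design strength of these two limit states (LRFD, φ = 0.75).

φR_n ≈ 402 kN (weld metal governs)

E55XX → F_EXX = 550 MPa.
t_e = 0.707 × 5 = 3.535 mm; L = 460 mm.
Weld metal: φR_n = 0.75 × 0.6 × 550 × 3.535 × 460 × 10⁻³ = 402.5 kN.
Base metal (shear rupture): φR_n = 0.75 × 0.6 × 510 × 25 × 460 × 10⁻³ = 2639 kN.
Governing: weld metal.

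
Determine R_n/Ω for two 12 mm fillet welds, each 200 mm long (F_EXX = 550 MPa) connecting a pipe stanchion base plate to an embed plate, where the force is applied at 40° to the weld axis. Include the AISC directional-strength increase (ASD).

R_n/Ω ≈ 704 kN

t_e = 0.707 × 12 = 8.484 mm; A_we = 8.484 × 400 = 3394 mm².
Directional factor: 1.0 + 0.5 sin^1.5(40°) = 1.258.
F_nw = 0.6 × 550 × 1.258 = 415 MPa.
R_n/Ω = (415 × 3394) / 2.0 × 10⁻³ = 704.2 kN.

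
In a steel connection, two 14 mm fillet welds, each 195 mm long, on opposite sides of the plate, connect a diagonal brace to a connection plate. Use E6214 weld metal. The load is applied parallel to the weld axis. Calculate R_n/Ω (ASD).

R_n/Ω ≈ 718 kN

E62XX → F_EXX = 620 MPa.
Effective throat t_e = 0.707 × 14 = 9.898 mm.
Total length L = 390 mm; A_we = 9.898 × 390 = 3860 mm².
F_nw = 0.6 F_EXX = 0.6 × 620 = 372 MPa.
R_n = 372 × 3860 × 10⁻³ = 1436 kN; R_n/Ω = 1436/2.0 = 718 kN.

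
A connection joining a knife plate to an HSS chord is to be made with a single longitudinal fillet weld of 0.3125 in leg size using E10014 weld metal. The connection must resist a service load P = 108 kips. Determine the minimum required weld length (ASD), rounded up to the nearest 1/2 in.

E100XX → F_EXX = 100 ksi.
Throat t_e = 0.707 × 0.3125 = 0.2209 in.
r_n/Ω = (0.6 × 100 × 0.2209) / 2.0 = 6.628 kip/in.
L_req = P / (r_n/Ω) = 108 / 6.628 = 16.29 in total.
Round up → use L = 16.5 in.

L = 16.5 in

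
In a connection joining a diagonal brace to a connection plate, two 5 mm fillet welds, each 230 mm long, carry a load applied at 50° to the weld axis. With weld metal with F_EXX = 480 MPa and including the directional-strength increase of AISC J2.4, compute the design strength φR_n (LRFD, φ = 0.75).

φR_n ≈ 469 kN

t_e = 0.707 × 5 = 3.535 mm; A_we = 3.535 × 460 = 1626 mm².
Directional factor: 1.0 + 0.5 sin^1.5(50°) = 1.335.
F_nw = 0.6 × 480 × 1.335 = 384.5 MPa.
φR_n = 0.75 × 384.5 × 1626 × 10⁻³ = 469 kN.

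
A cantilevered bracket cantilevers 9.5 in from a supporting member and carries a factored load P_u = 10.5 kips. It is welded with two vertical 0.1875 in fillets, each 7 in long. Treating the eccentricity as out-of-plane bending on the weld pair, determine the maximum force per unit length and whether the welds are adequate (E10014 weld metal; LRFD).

E100XX → F_EXX = 100 ksi.
L_w = 2 × 7 = 14 in; section modulus (unit throat) S = 2 × L²/6 = 16.33 in².
Direct shear f_v = P/L_w = 10.5/14 = 0.75 kip/in.
Moment M = P × e = 10.5 × 9.5 = 99.75 kip·in; bending f_b = M/S = 6.107 kip/in.
f_max = √(f_v² + f_b²) = √(0.75² + 6.107²) = 6.153 kip/in.
φr_n = 0.75 × 0.6 × 100 × (0.707 × 0.1875) = 5.965 kip/in → NOT adequate.

f_max ≈ 6.15 kip/in; NOT adequate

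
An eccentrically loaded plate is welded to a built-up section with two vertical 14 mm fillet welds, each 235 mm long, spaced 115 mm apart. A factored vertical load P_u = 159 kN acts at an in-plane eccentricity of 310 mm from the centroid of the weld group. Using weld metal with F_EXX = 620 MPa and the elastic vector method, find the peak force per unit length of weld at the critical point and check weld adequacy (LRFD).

Total weld length L_w = 470 mm. Treat welds as unit-width lines.
Polar moment about centroid: J = 2[d³/12 + d(b/2)²] = 2[235³/12 + 235×57.5²] = 3717000 mm³.
Direct shear f_v = P/L_w = 159×10³ / 470 = 338.3 N/mm (vertical).
Torsion M = P·e = 159×10³ × 310 = 49290000 N·mm.
Critical point at (x, y) = (57.5, 117.5) from centroid. f_tx = M·y/J = 1558 N/mm; f_ty = M·x/J = 762.5 N/mm.
Resultant f_max = √[f_tx² + (f_v + f_ty)²] = √[1558² + (338.3 + 762.5)²] = 1908 N/mm.
Capacity per unit length: φr_n = 0.75 × 0.6 × 620 × (0.707 × 14) = 2762 N/mm.
1908 ≤ 2762 → adequate.

f_max ≈ 1910 N/mm; adequate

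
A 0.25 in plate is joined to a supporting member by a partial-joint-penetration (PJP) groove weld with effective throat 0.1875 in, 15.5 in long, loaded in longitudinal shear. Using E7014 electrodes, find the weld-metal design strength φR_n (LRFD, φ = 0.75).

φR_n ≈ 91.5 kip

E70XX → F_EXX = 70 ksi.
Effective throat (given) t_e = 0.1875 in.
A_we = 0.1875 × 15.5 = 2.906 in².
F_nw = 0.6 F_EXX = 42 ksi.
φR_n = 0.75 × 42 × 2.906 = 91.55 kip.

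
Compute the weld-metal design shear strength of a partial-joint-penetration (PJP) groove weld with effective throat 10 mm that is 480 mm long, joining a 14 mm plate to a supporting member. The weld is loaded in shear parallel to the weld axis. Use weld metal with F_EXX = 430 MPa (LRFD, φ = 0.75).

Effective throat (given) t_e = 10 mm.
A_we = 10 × 480 = 4800 mm².
F_nw = 0.6 F_EXX = 258 MPa.
φR_n = 0.75 × 258 × 4800 × 10⁻³ = 928.8 kN.

φR_n ≈ 929 kN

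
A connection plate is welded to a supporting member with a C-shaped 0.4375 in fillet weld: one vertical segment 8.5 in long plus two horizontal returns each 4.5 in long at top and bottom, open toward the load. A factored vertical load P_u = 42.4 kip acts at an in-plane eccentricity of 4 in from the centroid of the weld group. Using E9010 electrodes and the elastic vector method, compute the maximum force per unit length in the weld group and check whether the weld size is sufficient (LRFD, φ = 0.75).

f_max ≈ 5.49 kip/in; adequate

E90XX → F_EXX = 90 ksi.
Total weld length L_w = 17.5 in. Treat welds as unit-width lines.
Centroid: x̄ = 2×4.5×2.25 / 17.5 = 1.157 in from the vertical weld.
Polar moment about centroid: J = I_x + I_y = [8.5³/12 + 2×4.5×4.25²] + [8.5×1.157² + 2(4.5³/12 + 4.5×1.093²)] = 251.1 in³.
Direct shear f_v = P/L_w = 42.4 / 17.5 = 2.423 kip/in (vertical).
Torsion M = P·e = 42.4 × 4 = 169.6 kip·in.
Critical point at (x, y) = (3.343, 4.25) from centroid. f_tx = M·y/J = 2.871 kip/in; f_ty = M·x/J = 2.258 kip/in.
Resultant f_max = √[f_tx² + (f_v + f_ty)²] = √[2.871² + (2.423 + 2.258)²] = 5.491 kip/in.
Capacity per unit length: φr_n = 0.75 × 0.6 × 90 × (0.707 × 0.4375) = 12.53 kip/in.
5.491 ≤ 12.53 → adequate.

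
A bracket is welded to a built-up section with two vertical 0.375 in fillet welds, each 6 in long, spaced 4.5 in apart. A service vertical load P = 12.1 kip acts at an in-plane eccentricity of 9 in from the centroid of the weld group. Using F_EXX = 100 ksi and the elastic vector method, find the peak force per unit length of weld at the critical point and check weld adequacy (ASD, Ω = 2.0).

f_max ≈ 4.89 kip/in; adequate

Total weld length L_w = 12 in. Treat welds as unit-width lines.
Polar moment about centroid: J = 2[d³/12 + d(b/2)²] = 2[6³/12 + 6×2.25²] = 96.75 in³.
Direct shear f_v = P/L_w = 12.1 / 12 = 1.008 kip/in (vertical).
Torsion M = P·e = 12.1 × 9 = 108.9 kip·in.
Critical point at (x, y) = (2.25, 3) from centroid. f_tx = M·y/J = 3.377 kip/in; f_ty = M·x/J = 2.533 kip/in.
Resultant f_max = √[f_tx² + (f_v + f_ty)²] = √[3.377² + (1.008 + 2.533)²] = 4.893 kip/in.
Capacity per unit length: r_n/Ω = (1/2.0) × 0.6 × 100 × (0.707 × 0.375) = 7.954 kip/in.
4.893 ≤ 7.954 → adequate.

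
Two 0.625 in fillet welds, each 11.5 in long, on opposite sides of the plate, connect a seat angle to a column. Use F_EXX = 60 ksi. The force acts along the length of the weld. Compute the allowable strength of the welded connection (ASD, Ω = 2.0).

R_n/Ω ≈ 183 kip

Effective throat t_e = 0.707 × 0.625 = 0.4419 in.
Total length L = 23 in; A_we = 0.4419 × 23 = 10.16 in².
F_nw = 0.6 F_EXX = 0.6 × 60 = 36 ksi.
R_n = 36 × 10.16 = 365.9 kip; R_n/Ω = 365.9/2.0 = 182.9 kip.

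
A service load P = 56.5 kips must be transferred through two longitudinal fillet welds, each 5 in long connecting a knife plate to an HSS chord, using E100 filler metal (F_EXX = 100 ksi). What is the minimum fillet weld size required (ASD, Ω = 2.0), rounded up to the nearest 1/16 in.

Total weld length L = 10 in.
Required throat t_e = P × Ω / (0.6 F_EXX × L) = 56.5 × 2.0 / (0.6 × 100 × 10) = 0.1883 in.
Required leg w = t_e / 0.707 = 0.2664 in → use 5/16 in.

w = 5/16 in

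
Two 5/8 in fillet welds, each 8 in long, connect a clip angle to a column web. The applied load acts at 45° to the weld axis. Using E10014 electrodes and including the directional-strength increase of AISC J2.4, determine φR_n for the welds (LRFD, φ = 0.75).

φR_n ≈ 413 kip

E100XX → F_EXX = 100 ksi.
t_e = 0.707 × 0.625 = 0.4419 in; A_we = 0.4419 × 16 = 7.07 in².
Directional factor: 1.0 + 0.5 sin^1.5(45°) = 1.297.
F_nw = 0.6 × 100 × 1.297 = 77.84 ksi.
φR_n = 0.75 × 77.84 × 7.07 = 412.7 kip.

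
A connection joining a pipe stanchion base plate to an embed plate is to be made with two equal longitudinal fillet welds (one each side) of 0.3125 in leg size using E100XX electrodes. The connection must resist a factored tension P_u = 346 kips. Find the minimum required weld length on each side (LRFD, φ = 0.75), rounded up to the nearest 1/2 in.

E100XX → F_EXX = 100 ksi.
Throat t_e = 0.707 × 0.3125 = 0.2209 in.
φr_n = 0.75 × 0.6 × 100 × 0.2209 = 9.942 kips/in.
L_req = P_u / φr_n = 346 / 9.942 = 34.8 in total.
Per side: 34.8 / 2 = 17.4 in.
Round up → use L = 17.5 in on each side.

L = 17.5 in on each side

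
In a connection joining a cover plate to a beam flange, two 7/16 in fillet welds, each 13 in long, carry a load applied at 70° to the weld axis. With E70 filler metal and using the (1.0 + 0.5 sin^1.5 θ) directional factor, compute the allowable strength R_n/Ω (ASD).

E70XX → F_EXX = 70 ksi.
t_e = 0.707 × 0.4375 = 0.3093 in; A_we = 0.3093 × 26 = 8.042 in².
Directional factor: 1.0 + 0.5 sin^1.5(70°) = 1.455.
F_nw = 0.6 × 70 × 1.455 = 61.13 ksi.
R_n/Ω = (61.13 × 8.042) / 2.0 = 245.8 kips.

R_n/Ω ≈ 246 kips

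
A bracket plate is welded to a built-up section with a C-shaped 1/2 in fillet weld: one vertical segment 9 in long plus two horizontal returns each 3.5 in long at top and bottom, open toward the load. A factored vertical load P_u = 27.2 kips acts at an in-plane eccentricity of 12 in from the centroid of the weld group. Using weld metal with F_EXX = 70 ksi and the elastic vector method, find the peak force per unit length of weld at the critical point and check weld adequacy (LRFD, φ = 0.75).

f_max ≈ 8.76 kip/in; adequate

Total weld length L_w = 16 in. Treat welds as unit-width lines.
Centroid: x̄ = 2×3.5×1.75 / 16 = 0.7656 in from the vertical weld.
Polar moment about centroid: J = I_x + I_y = [9³/12 + 2×3.5×4.5²] + [9×0.7656² + 2(3.5³/12 + 3.5×0.9844²)] = 221.7 in³.
Direct shear f_v = P/L_w = 27.2 / 16 = 1.7 kip/in (vertical).
Torsion M = P·e = 27.2 × 12 = 326.4 kip·in.
Critical point at (x, y) = (2.734, 4.5) from centroid. f_tx = M·y/J = 6.625 kip/in; f_ty = M·x/J = 4.026 kip/in.
Resultant f_max = √[f_tx² + (f_v + f_ty)²] = √[6.625² + (1.7 + 4.026)²] = 8.756 kip/in.
Capacity per unit length: φr_n = 0.75 × 0.6 × 70 × (0.707 × 0.5) = 11.14 kip/in.
8.756 ≤ 11.14 → adequate.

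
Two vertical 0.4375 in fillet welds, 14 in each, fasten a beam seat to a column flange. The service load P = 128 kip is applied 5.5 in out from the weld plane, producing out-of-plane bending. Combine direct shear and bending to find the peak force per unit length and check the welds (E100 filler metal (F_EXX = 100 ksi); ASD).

f_max ≈ 11.7 kip/in; NOT adequate

L_w = 2 × 14 = 28 in; section modulus (unit throat) S = 2 × L²/6 = 65.33 in².
Direct shear f_v = P/L_w = 128/28 = 4.571 kip/in.
Moment M = P × e = 128 × 5.5 = 704 kip·in; bending f_b = M/S = 10.78 kip/in.
f_max = √(f_v² + f_b²) = √(4.571² + 10.78²) = 11.71 kip/in.
r_n/Ω = (1/2.0) × 0.6 × 100 × (0.707 × 0.4375) = 9.279 kip/in → NOT adequate.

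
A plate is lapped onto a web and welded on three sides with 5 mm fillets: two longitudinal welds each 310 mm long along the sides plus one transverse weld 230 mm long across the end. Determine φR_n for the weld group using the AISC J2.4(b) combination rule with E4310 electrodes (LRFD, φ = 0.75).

E43XX → F_EXX = 430 MPa.
t_e = 0.707 × 5 = 3.535 mm.
R_nwl = 0.6 × 430 × 3.535 × 620 × 10⁻³ = 565.5 kN (longitudinal, 2 welds).
R_nwt = 0.6 × 430 × 3.535 × 230 × 10⁻³ = 209.8 kN (transverse, base value).
(i) R_nwl + R_nwt = 775.2 kN; (ii) 0.85 R_nwl + 1.5 R_nwt = 795.3 kN.
R_n = max = 795.3 kN [governs: (ii)]; φR_n = 596.5 kN.

φR_n ≈ 596 kN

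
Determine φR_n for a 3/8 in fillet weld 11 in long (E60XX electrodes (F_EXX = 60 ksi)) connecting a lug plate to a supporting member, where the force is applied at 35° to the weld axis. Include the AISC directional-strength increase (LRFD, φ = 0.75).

φR_n ≈ 95.8 kips

t_e = 0.707 × 0.375 = 0.2651 in; A_we = 0.2651 × 11 = 2.916 in².
Directional factor: 1.0 + 0.5 sin^1.5(35°) = 1.217.
F_nw = 0.6 × 60 × 1.217 = 43.82 ksi.
φR_n = 0.75 × 43.82 × 2.916 = 95.84 kips.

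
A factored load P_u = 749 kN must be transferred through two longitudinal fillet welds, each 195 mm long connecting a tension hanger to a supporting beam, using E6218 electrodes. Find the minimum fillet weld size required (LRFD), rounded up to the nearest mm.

w = 10 mm

E62XX → F_EXX = 620 MPa.
Total weld length L = 390 mm.
Required throat t_e = P_u / (φ × 0.6 F_EXX × L) = 749 / (0.75 × 0.6 × 620 × 390 × 10⁻³) = 6.884 mm.
Required leg w = t_e / 0.707 = 9.736 mm → use 10 mm.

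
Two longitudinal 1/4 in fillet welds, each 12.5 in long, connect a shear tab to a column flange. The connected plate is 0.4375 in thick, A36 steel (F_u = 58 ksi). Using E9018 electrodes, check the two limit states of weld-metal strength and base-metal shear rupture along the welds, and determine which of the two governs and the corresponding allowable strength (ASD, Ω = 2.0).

R_n/Ω ≈ 119 kip (weld metal governs)

E90XX → F_EXX = 90 ksi.
t_e = 0.707 × 0.25 = 0.1767 in; L = 25 in.
Weld metal: R_n/Ω = (1/2.0) × 0.6 × 90 × 0.1767 × 25 = 119.3 kip.
Base metal (shear rupture): R_n/Ω = (1/2.0) × 0.6 × 58 × 0.4375 × 25 = 190.3 kip.
Governing: weld metal.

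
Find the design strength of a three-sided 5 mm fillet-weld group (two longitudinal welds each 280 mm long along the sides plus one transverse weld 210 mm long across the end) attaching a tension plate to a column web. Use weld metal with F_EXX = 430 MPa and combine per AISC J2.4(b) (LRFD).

φR_n ≈ 541 kN

t_e = 0.707 × 5 = 3.535 mm.
R_nwl = 0.6 × 430 × 3.535 × 560 × 10⁻³ = 510.7 kN (longitudinal, 2 welds).
R_nwt = 0.6 × 430 × 3.535 × 210 × 10⁻³ = 191.5 kN (transverse, base value).
(i) R_nwl + R_nwt = 702.3 kN; (ii) 0.85 R_nwl + 1.5 R_nwt = 721.4 kN.
R_n = max = 721.4 kN [governs: (ii)]; φR_n = 541.1 kN.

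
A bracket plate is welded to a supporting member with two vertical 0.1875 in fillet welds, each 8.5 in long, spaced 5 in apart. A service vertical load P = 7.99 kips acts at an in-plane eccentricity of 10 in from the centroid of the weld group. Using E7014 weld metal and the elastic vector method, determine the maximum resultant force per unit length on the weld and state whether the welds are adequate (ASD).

E70XX → F_EXX = 70 ksi.
Total weld length L_w = 17 in. Treat welds as unit-width lines.
Polar moment about centroid: J = 2[d³/12 + d(b/2)²] = 2[8.5³/12 + 8.5×2.5²] = 208.6 in³.
Direct shear f_v = P/L_w = 7.99 / 17 = 0.47 kip/in (vertical).
Torsion M = P·e = 7.99 × 10 = 79.9 kip·in.
Critical point at (x, y) = (2.5, 4.25) from centroid. f_tx = M·y/J = 1.628 kip/in; f_ty = M·x/J = 0.9576 kip/in.
Resultant f_max = √[f_tx² + (f_v + f_ty)²] = √[1.628² + (0.47 + 0.9576)²] = 2.165 kip/in.
Capacity per unit length: r_n/Ω = (1/2.0) × 0.6 × 70 × (0.707 × 0.1875) = 2.784 kip/in.
2.165 ≤ 2.784 → adequate.

f_max ≈ 2.17 kip/in; adequate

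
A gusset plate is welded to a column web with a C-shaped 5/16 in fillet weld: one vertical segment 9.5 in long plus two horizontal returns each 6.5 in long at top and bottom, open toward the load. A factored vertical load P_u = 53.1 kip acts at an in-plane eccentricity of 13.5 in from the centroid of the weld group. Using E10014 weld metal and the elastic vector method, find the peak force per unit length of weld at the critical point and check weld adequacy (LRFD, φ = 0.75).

E100XX → F_EXX = 100 ksi.
Total weld length L_w = 22.5 in. Treat welds as unit-width lines.
Centroid: x̄ = 2×6.5×3.25 / 22.5 = 1.878 in from the vertical weld.
Polar moment about centroid: J = I_x + I_y = [9.5³/12 + 2×6.5×4.75²] + [9.5×1.878² + 2(6.5³/12 + 6.5×1.372²)] = 468.5 in³.
Direct shear f_v = P/L_w = 53.1 / 22.5 = 2.36 kip/in (vertical).
Torsion M = P·e = 53.1 × 13.5 = 716.85 kip·in.
Critical point at (x, y) = (4.622, 4.75) from centroid. f_tx = M·y/J = 7.268 kip/in; f_ty = M·x/J = 7.072 kip/in.
Resultant f_max = √[f_tx² + (f_v + f_ty)²] = √[7.268² + (2.36 + 7.072)²] = 11.91 kip/in.
Capacity per unit length: φr_n = 0.75 × 0.6 × 100 × (0.707 × 0.3125) = 9.942 kip/in.
11.91 > 9.942 → NOT adequate.

f_max ≈ 11.9 kip/in; NOT adequate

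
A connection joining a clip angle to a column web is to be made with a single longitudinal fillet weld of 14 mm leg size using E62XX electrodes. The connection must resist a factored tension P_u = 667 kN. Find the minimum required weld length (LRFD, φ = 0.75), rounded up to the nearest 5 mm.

E62XX → F_EXX = 620 MPa.
Throat t_e = 0.707 × 14 = 9.898 mm.
φr_n = 0.75 × 0.6 × 620 × 9.898 × 10⁻³ = 2.762 kN/mm.
L_req = P_u / φr_n = 667 / 2.762 = 241.5 mm total.
Round up → use L = 245 mm.

L = 245 mm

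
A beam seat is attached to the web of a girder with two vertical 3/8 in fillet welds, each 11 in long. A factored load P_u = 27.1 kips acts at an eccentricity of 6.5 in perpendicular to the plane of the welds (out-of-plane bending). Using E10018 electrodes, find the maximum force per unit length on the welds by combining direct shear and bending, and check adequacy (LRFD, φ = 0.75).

E100XX → F_EXX = 100 ksi.
L_w = 2 × 11 = 22 in; section modulus (unit throat) S = 2 × L²/6 = 40.33 in².
Direct shear f_v = P/L_w = 27.1/22 = 1.232 kip/in.
Moment M = P × e = 27.1 × 6.5 = 176.15 kip·in; bending f_b = M/S = 4.367 kip/in.
f_max = √(f_v² + f_b²) = √(1.232² + 4.367²) = 4.538 kip/in.
φr_n = 0.75 × 0.6 × 100 × (0.707 × 0.375) = 11.93 kip/in → adequate.

f_max ≈ 4.54 kip/in; adequate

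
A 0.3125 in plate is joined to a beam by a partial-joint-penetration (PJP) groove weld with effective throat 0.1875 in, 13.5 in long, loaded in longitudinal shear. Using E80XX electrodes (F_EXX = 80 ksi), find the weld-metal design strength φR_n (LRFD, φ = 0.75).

φR_n ≈ 91.1 kips

Effective throat (given) t_e = 0.1875 in.
A_we = 0.1875 × 13.5 = 2.531 in².
F_nw = 0.6 F_EXX = 48 ksi.
φR_n = 0.75 × 48 × 2.531 = 91.12 kips.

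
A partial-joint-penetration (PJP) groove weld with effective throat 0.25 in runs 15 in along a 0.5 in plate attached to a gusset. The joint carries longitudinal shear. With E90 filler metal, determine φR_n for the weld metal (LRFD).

E90XX → F_EXX = 90 ksi.
Effective throat (given) t_e = 0.25 in.
A_we = 0.25 × 15 = 3.75 in².
F_nw = 0.6 F_EXX = 54 ksi.
φR_n = 0.75 × 54 × 3.75 = 151.9 kip.

φR_n ≈ 152 kip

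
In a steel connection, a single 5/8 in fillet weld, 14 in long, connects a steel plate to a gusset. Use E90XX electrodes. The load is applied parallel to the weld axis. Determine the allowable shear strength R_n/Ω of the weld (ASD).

R_n/Ω ≈ 167 kip

E90XX → F_EXX = 90 ksi.
Effective throat t_e = 0.707 × 0.625 = 0.4419 in.
Total length L = 14 in; A_we = 0.4419 × 14 = 6.186 in².
F_nw = 0.6 F_EXX = 0.6 × 90 = 54 ksi.
R_n = 54 × 6.186 = 334.1 kip; R_n/Ω = 334.1/2.0 = 167 kip.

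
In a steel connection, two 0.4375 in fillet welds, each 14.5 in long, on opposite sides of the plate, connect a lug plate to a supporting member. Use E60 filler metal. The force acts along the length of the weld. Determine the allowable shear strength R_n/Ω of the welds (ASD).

E60XX → F_EXX = 60 ksi.
Effective throat t_e = 0.707 × 0.4375 = 0.3093 in.
Total length L = 29 in; A_we = 0.3093 × 29 = 8.97 in².
F_nw = 0.6 F_EXX = 0.6 × 60 = 36 ksi.
R_n = 36 × 8.97 = 322.9 kip; R_n/Ω = 322.9/2.0 = 161.5 kip.

R_n/Ω ≈ 161 kip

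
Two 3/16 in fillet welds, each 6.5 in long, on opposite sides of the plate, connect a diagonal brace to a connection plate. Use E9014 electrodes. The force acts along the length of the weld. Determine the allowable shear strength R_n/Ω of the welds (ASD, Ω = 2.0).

R_n/Ω ≈ 46.5 kips

E90XX → F_EXX = 90 ksi.
Effective throat t_e = 0.707 × 0.1875 = 0.1326 in.
Total length L = 13 in; A_we = 0.1326 × 13 = 1.723 in².
F_nw = 0.6 F_EXX = 0.6 × 90 = 54 ksi.
R_n = 54 × 1.723 = 93.06 kips; R_n/Ω = 93.06/2.0 = 46.53 kips.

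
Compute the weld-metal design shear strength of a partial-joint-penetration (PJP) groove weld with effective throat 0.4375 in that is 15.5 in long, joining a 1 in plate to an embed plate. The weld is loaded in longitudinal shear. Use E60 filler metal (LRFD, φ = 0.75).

E60XX → F_EXX = 60 ksi.
Effective throat (given) t_e = 0.4375 in.
A_we = 0.4375 × 15.5 = 6.781 in².
F_nw = 0.6 F_EXX = 36 ksi.
φR_n = 0.75 × 36 × 6.781 = 183.1 kip.

φR_n ≈ 183 kip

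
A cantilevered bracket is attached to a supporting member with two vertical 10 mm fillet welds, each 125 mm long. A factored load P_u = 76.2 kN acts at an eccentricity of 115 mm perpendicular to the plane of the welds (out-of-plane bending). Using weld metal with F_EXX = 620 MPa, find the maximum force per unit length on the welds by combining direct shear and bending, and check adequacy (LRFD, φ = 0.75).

f_max ≈ 1710 N/mm; adequate

L_w = 2 × 125 = 250 mm; section modulus (unit throat) S = 2 × L²/6 = 5208 mm².
Direct shear f_v = P/L_w = 76.2×10³/250 = 304.8 N/mm.
Moment M = P × e = 76.2×10³ × 115 = 8763000 N·mm; bending f_b = M/S = 1682 N/mm.
f_max = √(f_v² + f_b²) = √(304.8² + 1682²) = 1710 N/mm.
φr_n = 0.75 × 0.6 × 620 × (0.707 × 10) = 1973 N/mm → adequate.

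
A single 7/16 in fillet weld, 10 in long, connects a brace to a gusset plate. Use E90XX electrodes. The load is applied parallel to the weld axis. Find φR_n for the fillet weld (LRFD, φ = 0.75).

E90XX → F_EXX = 90 ksi.
Effective throat t_e = 0.707 × 0.4375 = 0.3093 in.
Total length L = 10 in; A_we = 0.3093 × 10 = 3.093 in².
F_nw = 0.6 F_EXX = 0.6 × 90 = 54 ksi.
φR_n = 0.75 × 54 × 3.093 = 125.3 kips.

φR_n ≈ 125 kips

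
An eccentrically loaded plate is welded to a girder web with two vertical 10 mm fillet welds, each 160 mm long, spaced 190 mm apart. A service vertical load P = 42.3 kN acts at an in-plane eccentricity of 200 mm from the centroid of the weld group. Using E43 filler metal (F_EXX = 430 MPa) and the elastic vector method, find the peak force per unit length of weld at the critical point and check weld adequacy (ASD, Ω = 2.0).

Total weld length L_w = 320 mm. Treat welds as unit-width lines.
Polar moment about centroid: J = 2[d³/12 + d(b/2)²] = 2[160³/12 + 160×95²] = 3571000 mm³.
Direct shear f_v = P/L_w = 42.3×10³ / 320 = 132.2 N/mm (vertical).
Torsion M = P·e = 42.3×10³ × 200 = 8460000 N·mm.
Critical point at (x, y) = (95, 80) from centroid. f_tx = M·y/J = 189.5 N/mm; f_ty = M·x/J = 225.1 N/mm.
Resultant f_max = √[f_tx² + (f_v + f_ty)²] = √[189.5² + (132.2 + 225.1)²] = 404.4 N/mm.
Capacity per unit length: r_n/Ω = (1/2.0) × 0.6 × 430 × (0.707 × 10) = 912 N/mm.
404.4 ≤ 912 → adequate.

f_max ≈ 404 N/mm; adequate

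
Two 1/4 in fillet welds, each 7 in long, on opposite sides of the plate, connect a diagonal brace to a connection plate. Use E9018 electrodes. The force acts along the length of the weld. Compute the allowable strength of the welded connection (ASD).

E90XX → F_EXX = 90 ksi.
Effective throat t_e = 0.707 × 0.25 = 0.1767 in.
Total length L = 14 in; A_we = 0.1767 × 14 = 2.474 in².
F_nw = 0.6 F_EXX = 0.6 × 90 = 54 ksi.
R_n = 54 × 2.474 = 133.6 kips; R_n/Ω = 133.6/2.0 = 66.81 kips.

R_n/Ω ≈ 66.8 kips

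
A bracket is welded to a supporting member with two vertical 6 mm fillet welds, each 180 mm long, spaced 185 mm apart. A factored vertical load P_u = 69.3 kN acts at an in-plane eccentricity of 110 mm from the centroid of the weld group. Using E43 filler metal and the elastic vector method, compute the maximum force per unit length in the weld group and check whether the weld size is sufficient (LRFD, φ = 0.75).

f_max ≈ 404 N/mm; adequate

E43XX → F_EXX = 430 MPa.
Total weld length L_w = 360 mm. Treat welds as unit-width lines.
Polar moment about centroid: J = 2[d³/12 + d(b/2)²] = 2[180³/12 + 180×92.5²] = 4052000 mm³.
Direct shear f_v = P/L_w = 69.3×10³ / 360 = 192.5 N/mm (vertical).
Torsion M = P·e = 69.3×10³ × 110 = 7623000 N·mm.
Critical point at (x, y) = (92.5, 90) from centroid. f_tx = M·y/J = 169.3 N/mm; f_ty = M·x/J = 174 N/mm.
Resultant f_max = √[f_tx² + (f_v + f_ty)²] = √[169.3² + (192.5 + 174)²] = 403.7 N/mm.
Capacity per unit length: φr_n = 0.75 × 0.6 × 430 × (0.707 × 6) = 820.8 N/mm.
403.7 ≤ 820.8 → adequate.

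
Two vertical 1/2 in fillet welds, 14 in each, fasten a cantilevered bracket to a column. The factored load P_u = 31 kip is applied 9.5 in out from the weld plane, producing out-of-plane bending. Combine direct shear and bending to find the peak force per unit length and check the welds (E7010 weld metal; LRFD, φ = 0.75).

E70XX → F_EXX = 70 ksi.
L_w = 2 × 14 = 28 in; section modulus (unit throat) S = 2 × L²/6 = 65.33 in².
Direct shear f_v = P/L_w = 31/28 = 1.107 kip/in.
Moment M = P × e = 31 × 9.5 = 294.5 kip·in; bending f_b = M/S = 4.508 kip/in.
f_max = √(f_v² + f_b²) = √(1.107² + 4.508²) = 4.642 kip/in.
φr_n = 0.75 × 0.6 × 70 × (0.707 × 0.5) = 11.14 kip/in → adequate.

f_max ≈ 4.64 kip/in; adequate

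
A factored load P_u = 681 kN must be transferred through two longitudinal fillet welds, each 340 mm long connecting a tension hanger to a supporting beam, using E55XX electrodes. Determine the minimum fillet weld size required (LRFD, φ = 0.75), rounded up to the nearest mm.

w = 6 mm

E55XX → F_EXX = 550 MPa.
Total weld length L = 680 mm.
Required throat t_e = P_u / (φ × 0.6 F_EXX × L) = 681 / (0.75 × 0.6 × 550 × 680 × 10⁻³) = 4.046 mm.
Required leg w = t_e / 0.707 = 5.723 mm → use 6 mm.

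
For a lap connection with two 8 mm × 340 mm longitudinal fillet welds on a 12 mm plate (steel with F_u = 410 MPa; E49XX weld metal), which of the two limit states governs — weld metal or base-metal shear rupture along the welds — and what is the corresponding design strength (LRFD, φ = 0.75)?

E49XX → F_EXX = 490 MPa.
t_e = 0.707 × 8 = 5.656 mm; L = 680 mm.
Weld metal: φR_n = 0.75 × 0.6 × 490 × 5.656 × 680 × 10⁻³ = 848.1 kN.
Base metal (shear rupture): φR_n = 0.75 × 0.6 × 410 × 12 × 680 × 10⁻³ = 1506 kN.
Governing: weld metal.

φR_n ≈ 848 kN (weld metal governs)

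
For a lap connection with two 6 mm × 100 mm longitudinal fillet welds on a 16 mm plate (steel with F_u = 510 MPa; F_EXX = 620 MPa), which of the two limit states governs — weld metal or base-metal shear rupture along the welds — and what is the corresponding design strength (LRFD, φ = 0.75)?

t_e = 0.707 × 6 = 4.242 mm; L = 200 mm.
Weld metal: φR_n = 0.75 × 0.6 × 620 × 4.242 × 200 × 10⁻³ = 236.7 kN.
Base metal (shear rupture): φR_n = 0.75 × 0.6 × 510 × 16 × 200 × 10⁻³ = 734.4 kN.
Governing: weld metal.

φR_n ≈ 237 kN (weld metal governs)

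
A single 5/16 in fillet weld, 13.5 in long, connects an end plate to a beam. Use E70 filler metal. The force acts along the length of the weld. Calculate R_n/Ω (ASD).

R_n/Ω ≈ 62.6 kip

E70XX → F_EXX = 70 ksi.
Effective throat t_e = 0.707 × 0.3125 = 0.2209 in.
Total length L = 13.5 in; A_we = 0.2209 × 13.5 = 2.983 in².
F_nw = 0.6 F_EXX = 0.6 × 70 = 42 ksi.
R_n = 42 × 2.983 = 125.3 kip; R_n/Ω = 125.3/2.0 = 62.64 kip.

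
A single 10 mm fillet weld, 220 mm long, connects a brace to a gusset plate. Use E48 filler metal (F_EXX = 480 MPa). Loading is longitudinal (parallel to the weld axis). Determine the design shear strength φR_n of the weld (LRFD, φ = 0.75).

φR_n ≈ 336 kN

Effective throat t_e = 0.707 × 10 = 7.07 mm.
Total length L = 220 mm; A_we = 7.07 × 220 = 1555 mm².
F_nw = 0.6 F_EXX = 0.6 × 480 = 288 MPa.
φR_n = 0.75 × 288 × 1555 × 10⁻³ = 336 kN.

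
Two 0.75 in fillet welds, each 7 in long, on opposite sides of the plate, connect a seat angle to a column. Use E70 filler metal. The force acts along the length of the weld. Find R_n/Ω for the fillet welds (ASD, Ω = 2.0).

R_n/Ω ≈ 156 kip

E70XX → F_EXX = 70 ksi.
Effective throat t_e = 0.707 × 0.75 = 0.5302 in.
Total length L = 14 in; A_we = 0.5302 × 14 = 7.423 in².
F_nw = 0.6 F_EXX = 0.6 × 70 = 42 ksi.
R_n = 42 × 7.423 = 311.8 kip; R_n/Ω = 311.8/2.0 = 155.9 kip.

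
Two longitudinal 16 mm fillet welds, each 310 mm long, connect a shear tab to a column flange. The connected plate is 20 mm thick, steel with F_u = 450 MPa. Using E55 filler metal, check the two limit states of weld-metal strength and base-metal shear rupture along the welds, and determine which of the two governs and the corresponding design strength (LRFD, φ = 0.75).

E55XX → F_EXX = 550 MPa.
t_e = 0.707 × 16 = 11.31 mm; L = 620 mm.
Weld metal: φR_n = 0.75 × 0.6 × 550 × 11.31 × 620 × 10⁻³ = 1736 kN.
Base metal (shear rupture): φR_n = 0.75 × 0.6 × 450 × 20 × 620 × 10⁻³ = 2511 kN.
Governing: weld metal.

φR_n ≈ 1740 kN (weld metal governs)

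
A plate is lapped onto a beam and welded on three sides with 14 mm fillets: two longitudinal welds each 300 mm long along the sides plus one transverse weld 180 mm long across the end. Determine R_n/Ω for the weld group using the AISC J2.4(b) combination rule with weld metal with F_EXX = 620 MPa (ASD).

t_e = 0.707 × 14 = 9.898 mm.
R_nwl = 0.6 × 620 × 9.898 × 600 × 10⁻³ = 2209 kN (longitudinal, 2 welds).
R_nwt = 0.6 × 620 × 9.898 × 180 × 10⁻³ = 662.8 kN (transverse, base value).
(i) R_nwl + R_nwt = 2872 kN; (ii) 0.85 R_nwl + 1.5 R_nwt = 2872 kN.
R_n = max = 2872 kN [governs: (ii)]; R_n/Ω = 1436 kN.

R_n/Ω ≈ 1440 kN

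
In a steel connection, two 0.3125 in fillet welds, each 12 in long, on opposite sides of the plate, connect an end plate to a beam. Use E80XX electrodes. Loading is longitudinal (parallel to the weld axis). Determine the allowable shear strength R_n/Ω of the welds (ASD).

R_n/Ω ≈ 127 kips

E80XX → F_EXX = 80 ksi.
Effective throat t_e = 0.707 × 0.3125 = 0.2209 in.
Total length L = 24 in; A_we = 0.2209 × 24 = 5.302 in².
F_nw = 0.6 F_EXX = 0.6 × 80 = 48 ksi.
R_n = 48 × 5.302 = 254.5 kips; R_n/Ω = 254.5/2.0 = 127.3 kips.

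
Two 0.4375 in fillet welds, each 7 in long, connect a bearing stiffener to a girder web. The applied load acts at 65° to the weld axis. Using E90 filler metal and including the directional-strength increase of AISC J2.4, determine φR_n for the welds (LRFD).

φR_n ≈ 251 kip

E90XX → F_EXX = 90 ksi.
t_e = 0.707 × 0.4375 = 0.3093 in; A_we = 0.3093 × 14 = 4.33 in².
Directional factor: 1.0 + 0.5 sin^1.5(65°) = 1.431.
F_nw = 0.6 × 90 × 1.431 = 77.3 ksi.
φR_n = 0.75 × 77.3 × 4.33 = 251 kip.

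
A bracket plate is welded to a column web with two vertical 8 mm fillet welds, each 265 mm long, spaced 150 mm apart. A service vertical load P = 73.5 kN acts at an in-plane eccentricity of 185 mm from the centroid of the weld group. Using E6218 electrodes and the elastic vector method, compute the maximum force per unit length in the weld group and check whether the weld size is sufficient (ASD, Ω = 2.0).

f_max ≈ 426 N/mm; adequate

E62XX → F_EXX = 620 MPa.
Total weld length L_w = 530 mm. Treat welds as unit-width lines.
Polar moment about centroid: J = 2[d³/12 + d(b/2)²] = 2[265³/12 + 265×75²] = 6083000 mm³.
Direct shear f_v = P/L_w = 73.5×10³ / 530 = 138.7 N/mm (vertical).
Torsion M = P·e = 73.5×10³ × 185 = 13598000 N·mm.
Critical point at (x, y) = (75, 132.5) from centroid. f_tx = M·y/J = 296.2 N/mm; f_ty = M·x/J = 167.7 N/mm.
Resultant f_max = √[f_tx² + (f_v + f_ty)²] = √[296.2² + (138.7 + 167.7)²] = 426.1 N/mm.
Capacity per unit length: r_n/Ω = (1/2.0) × 0.6 × 620 × (0.707 × 8) = 1052 N/mm.
426.1 ≤ 1052 → adequate.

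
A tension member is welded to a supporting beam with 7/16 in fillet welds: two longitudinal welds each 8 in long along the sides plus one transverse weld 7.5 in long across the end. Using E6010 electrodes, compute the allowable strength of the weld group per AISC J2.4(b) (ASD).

R_n/Ω ≈ 138 kip

E60XX → F_EXX = 60 ksi.
t_e = 0.707 × 0.4375 = 0.3093 in.
R_nwl = 0.6 × 60 × 0.3093 × 16 = 178.2 kip (longitudinal, 2 welds).
R_nwt = 0.6 × 60 × 0.3093 × 7.5 = 83.51 kip (transverse, base value).
(i) R_nwl + R_nwt = 261.7 kip; (ii) 0.85 R_nwl + 1.5 R_nwt = 276.7 kip.
R_n = max = 276.7 kip [governs: (ii)]; R_n/Ω = 138.4 kip.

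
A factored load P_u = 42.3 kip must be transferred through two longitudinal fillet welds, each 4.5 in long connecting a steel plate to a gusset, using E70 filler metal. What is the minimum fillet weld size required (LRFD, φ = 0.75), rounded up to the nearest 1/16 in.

E70XX → F_EXX = 70 ksi.
Total weld length L = 9 in.
Required throat t_e = P_u / (φ × 0.6 F_EXX × L) = 42.3 / (0.75 × 0.6 × 70 × 9) = 0.1492 in.
Required leg w = t_e / 0.707 = 0.211 in → use 1/4 in.

w = 1/4 in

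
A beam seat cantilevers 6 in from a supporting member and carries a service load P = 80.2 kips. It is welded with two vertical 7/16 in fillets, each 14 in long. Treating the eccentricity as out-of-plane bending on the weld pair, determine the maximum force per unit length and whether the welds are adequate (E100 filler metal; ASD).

E100XX → F_EXX = 100 ksi.
L_w = 2 × 14 = 28 in; section modulus (unit throat) S = 2 × L²/6 = 65.33 in².
Direct shear f_v = P/L_w = 80.2/28 = 2.864 kip/in.
Moment M = P × e = 80.2 × 6 = 481.2 kip·in; bending f_b = M/S = 7.365 kip/in.
f_max = √(f_v² + f_b²) = √(2.864² + 7.365²) = 7.903 kip/in.
r_n/Ω = (1/2.0) × 0.6 × 100 × (0.707 × 0.4375) = 9.279 kip/in → adequate.

f_max ≈ 7.9 kip/in; adequate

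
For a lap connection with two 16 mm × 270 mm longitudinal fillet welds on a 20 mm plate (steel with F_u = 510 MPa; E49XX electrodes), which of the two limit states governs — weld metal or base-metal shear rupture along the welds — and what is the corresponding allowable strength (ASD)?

E49XX → F_EXX = 490 MPa.
t_e = 0.707 × 16 = 11.31 mm; L = 540 mm.
Weld metal: R_n/Ω = (1/2.0) × 0.6 × 490 × 11.31 × 540 × 10⁻³ = 897.9 kN.
Base metal (shear rupture): R_n/Ω = (1/2.0) × 0.6 × 510 × 20 × 540 × 10⁻³ = 1652 kN.
Governing: weld metal.

R_n/Ω ≈ 898 kN (weld metal governs)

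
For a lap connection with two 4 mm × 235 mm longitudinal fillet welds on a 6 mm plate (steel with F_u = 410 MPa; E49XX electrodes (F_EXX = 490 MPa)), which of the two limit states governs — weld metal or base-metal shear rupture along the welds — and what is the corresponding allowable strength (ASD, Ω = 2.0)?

R_n/Ω ≈ 195 kN (weld metal governs)

t_e = 0.707 × 4 = 2.828 mm; L = 470 mm.
Weld metal: R_n/Ω = (1/2.0) × 0.6 × 490 × 2.828 × 470 × 10⁻³ = 195.4 kN.
Base metal (shear rupture): R_n/Ω = (1/2.0) × 0.6 × 410 × 6 × 470 × 10⁻³ = 346.9 kN.
Governing: weld metal.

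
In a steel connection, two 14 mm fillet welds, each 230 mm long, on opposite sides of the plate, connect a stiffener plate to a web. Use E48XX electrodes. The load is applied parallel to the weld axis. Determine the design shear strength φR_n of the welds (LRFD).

φR_n ≈ 983 kN

E48XX → F_EXX = 480 MPa.
Effective throat t_e = 0.707 × 14 = 9.898 mm.
Total length L = 460 mm; A_we = 9.898 × 460 = 4553 mm².
F_nw = 0.6 F_EXX = 0.6 × 480 = 288 MPa.
φR_n = 0.75 × 288 × 4553 × 10⁻³ = 983.5 kN.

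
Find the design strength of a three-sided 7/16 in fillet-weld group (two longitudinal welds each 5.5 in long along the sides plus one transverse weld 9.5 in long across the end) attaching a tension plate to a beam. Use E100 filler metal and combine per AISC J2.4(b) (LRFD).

φR_n ≈ 328 kip

E100XX → F_EXX = 100 ksi.
t_e = 0.707 × 0.4375 = 0.3093 in.
R_nwl = 0.6 × 100 × 0.3093 × 11 = 204.1 kip (longitudinal, 2 welds).
R_nwt = 0.6 × 100 × 0.3093 × 9.5 = 176.3 kip (transverse, base value).
(i) R_nwl + R_nwt = 380.5 kip; (ii) 0.85 R_nwl + 1.5 R_nwt = 438 kip.
R_n = max = 438 kip [governs: (ii)]; φR_n = 328.5 kip.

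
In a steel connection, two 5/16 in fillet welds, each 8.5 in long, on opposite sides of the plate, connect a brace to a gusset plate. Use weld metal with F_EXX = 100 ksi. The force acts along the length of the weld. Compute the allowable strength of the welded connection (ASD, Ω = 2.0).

Effective throat t_e = 0.707 × 0.3125 = 0.2209 in.
Total length L = 17 in; A_we = 0.2209 × 17 = 3.756 in².
F_nw = 0.6 F_EXX = 0.6 × 100 = 60 ksi.
R_n = 60 × 3.756 = 225.4 kip; R_n/Ω = 225.4/2.0 = 112.7 kip.

R_n/Ω ≈ 113 kip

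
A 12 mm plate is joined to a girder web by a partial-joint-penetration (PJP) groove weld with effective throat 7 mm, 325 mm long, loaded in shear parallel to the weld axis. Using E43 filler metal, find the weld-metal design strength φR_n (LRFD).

E43XX → F_EXX = 430 MPa.
Effective throat (given) t_e = 7 mm.
A_we = 7 × 325 = 2275 mm².
F_nw = 0.6 F_EXX = 258 MPa.
φR_n = 0.75 × 258 × 2275 × 10⁻³ = 440.2 kN.

φR_n ≈ 440 kN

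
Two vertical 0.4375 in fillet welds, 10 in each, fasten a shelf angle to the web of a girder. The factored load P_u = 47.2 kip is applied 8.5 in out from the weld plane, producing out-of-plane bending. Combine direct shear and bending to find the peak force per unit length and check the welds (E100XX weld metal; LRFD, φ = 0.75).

E100XX → F_EXX = 100 ksi.
L_w = 2 × 10 = 20 in; section modulus (unit throat) S = 2 × L²/6 = 33.33 in².
Direct shear f_v = P/L_w = 47.2/20 = 2.36 kip/in.
Moment M = P × e = 47.2 × 8.5 = 401.2 kip·in; bending f_b = M/S = 12.04 kip/in.
f_max = √(f_v² + f_b²) = √(2.36² + 12.04²) = 12.27 kip/in.
φr_n = 0.75 × 0.6 × 100 × (0.707 × 0.4375) = 13.92 kip/in → adequate.

f_max ≈ 12.3 kip/in; adequate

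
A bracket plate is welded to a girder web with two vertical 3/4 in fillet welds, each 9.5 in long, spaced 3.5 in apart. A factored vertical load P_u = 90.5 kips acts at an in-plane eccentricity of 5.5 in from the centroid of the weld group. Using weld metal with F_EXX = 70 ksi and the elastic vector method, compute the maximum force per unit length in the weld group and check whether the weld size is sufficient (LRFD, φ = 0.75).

Total weld length L_w = 19 in. Treat welds as unit-width lines.
Polar moment about centroid: J = 2[d³/12 + d(b/2)²] = 2[9.5³/12 + 9.5×1.75²] = 201.1 in³.
Direct shear f_v = P/L_w = 90.5 / 19 = 4.763 kip/in (vertical).
Torsion M = P·e = 90.5 × 5.5 = 497.75 kip·in.
Critical point at (x, y) = (1.75, 4.75) from centroid. f_tx = M·y/J = 11.76 kip/in; f_ty = M·x/J = 4.332 kip/in.
Resultant f_max = √[f_tx² + (f_v + f_ty)²] = √[11.76² + (4.763 + 4.332)²] = 14.86 kip/in.
Capacity per unit length: φr_n = 0.75 × 0.6 × 70 × (0.707 × 0.75) = 16.7 kip/in.
14.86 ≤ 16.7 → adequate.

f_max ≈ 14.9 kip/in; adequate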